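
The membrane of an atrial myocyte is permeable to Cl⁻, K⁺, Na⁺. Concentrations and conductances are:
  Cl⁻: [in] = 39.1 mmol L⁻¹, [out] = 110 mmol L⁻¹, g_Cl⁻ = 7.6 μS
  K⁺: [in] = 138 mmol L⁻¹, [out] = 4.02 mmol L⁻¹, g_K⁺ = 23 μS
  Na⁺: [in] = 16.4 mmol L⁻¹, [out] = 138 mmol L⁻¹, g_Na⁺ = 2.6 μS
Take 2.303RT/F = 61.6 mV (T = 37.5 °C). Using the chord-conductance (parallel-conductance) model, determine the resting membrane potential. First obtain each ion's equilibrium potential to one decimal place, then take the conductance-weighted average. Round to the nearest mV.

-67 mV

E_Cl⁻ = (61.6/-1)·log₁₀(110/39.1) = -27.7 mV
E_K⁺ = (61.6/1)·log₁₀(4.02/138) = -94.6 mV
E_Na⁺ = (61.6/1)·log₁₀(138/16.4) = 57.0 mV
Vm = (Σ gᵢEᵢ)/(Σ gᵢ) = (7.6·-27.7 + 23·-94.6 + 2.6·57.0) / (7.6 + 23 + 2.6)
= -2238.12 / 33.2 = -67.41 mV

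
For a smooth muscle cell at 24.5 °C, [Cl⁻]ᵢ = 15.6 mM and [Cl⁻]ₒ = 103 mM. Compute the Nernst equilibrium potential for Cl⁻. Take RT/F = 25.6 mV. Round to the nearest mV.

E = (25.6/z) · ln([Cl⁻]_out/[Cl⁻]_in) with z = -1.
For an anion, dividing by z = -1 reverses the sign.
= (25.6/-1) · ln(103/15.6) = -25.60 · ln(6.603)
= -25.60 · (1.8875) = -48.32 mV

-48 mV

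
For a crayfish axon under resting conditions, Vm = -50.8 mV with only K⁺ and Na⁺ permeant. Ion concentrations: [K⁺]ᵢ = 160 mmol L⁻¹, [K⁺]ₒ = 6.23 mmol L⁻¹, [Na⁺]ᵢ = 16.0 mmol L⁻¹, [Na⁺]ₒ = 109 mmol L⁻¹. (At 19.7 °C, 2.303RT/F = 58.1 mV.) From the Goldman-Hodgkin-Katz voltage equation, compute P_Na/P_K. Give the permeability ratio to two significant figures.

Let α = P_Na/P_K. GHK: Vm = 58.1·log₁₀[(Kₒ + α·Naₒ)/(Kᵢ + α·Naᵢ)].
10^(Vm/58.1) = 10^(-50.8/58.1) = 0.13355
So 0.13355·(Kᵢ + α·Naᵢ) = Kₒ + α·Naₒ → α = (0.13355·160.0 − 6.23) / (109.0 − 0.13355·16.0)
α = (21.37 − 6.23) / (109.0 − 2.137) = 15.14/106.9 = 0.1417

0.14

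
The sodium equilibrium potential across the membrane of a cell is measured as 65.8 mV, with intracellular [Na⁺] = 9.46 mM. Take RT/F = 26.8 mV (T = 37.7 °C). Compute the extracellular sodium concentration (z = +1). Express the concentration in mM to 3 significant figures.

Nernst: E = (26.8/1) · ln([out]/[in]), so ln([out]/[in]) = 65.8 × 1 / 26.8 = 2.4552.
[out]/[in] = e^(2.4552) = 11.65.
[out] = 11.65 × 9.46 = 110.2 mM.

110 mM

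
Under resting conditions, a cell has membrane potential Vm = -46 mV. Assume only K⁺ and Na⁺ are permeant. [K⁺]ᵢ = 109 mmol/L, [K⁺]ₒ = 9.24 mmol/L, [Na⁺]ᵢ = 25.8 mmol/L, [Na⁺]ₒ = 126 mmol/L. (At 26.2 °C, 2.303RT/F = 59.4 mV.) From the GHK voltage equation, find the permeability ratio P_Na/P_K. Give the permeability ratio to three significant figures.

Let α = P_Na/P_K. GHK: Vm = 59.4·log₁₀[(Kₒ + α·Naₒ)/(Kᵢ + α·Naᵢ)].
10^(Vm/59.4) = 10^(-46.0/59.4) = 0.16811
So 0.16811·(Kᵢ + α·Naᵢ) = Kₒ + α·Naₒ → α = (0.16811·109.0 − 9.24) / (126.0 − 0.16811·25.8)
α = (18.32 − 9.24) / (126.0 − 4.337) = 9.084/121.7 = 0.07466

0.0747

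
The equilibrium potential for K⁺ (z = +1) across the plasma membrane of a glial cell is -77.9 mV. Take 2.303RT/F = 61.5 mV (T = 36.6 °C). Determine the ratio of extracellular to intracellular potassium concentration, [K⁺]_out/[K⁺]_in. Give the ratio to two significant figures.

log₁₀([out]/[in]) = E·z/(61.5) = -77.9 × 1 / 61.5 = -1.2667
[out]/[in] = 10^(-1.2667) = 0.05412

0.054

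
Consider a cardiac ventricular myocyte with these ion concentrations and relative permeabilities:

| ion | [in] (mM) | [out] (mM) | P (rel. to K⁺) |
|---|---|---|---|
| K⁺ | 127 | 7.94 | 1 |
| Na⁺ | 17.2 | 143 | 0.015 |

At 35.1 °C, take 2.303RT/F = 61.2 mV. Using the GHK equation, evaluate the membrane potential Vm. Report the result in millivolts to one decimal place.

-67.4 mV

Vm = 61.2 · log₁₀[(Σ P·[cation]ₒ + Σ P·[anion]ᵢ) / (Σ P·[cation]ᵢ + Σ P·[anion]ₒ)]
Numerator = 1×7.94 + 0.015×143 = 10.09
Denominator = 1×127 + 0.015×17.2 = 127.3
Vm = 61.2 · log₁₀(0.079248) = 61.2 × (-1.1010) = -67.38 mV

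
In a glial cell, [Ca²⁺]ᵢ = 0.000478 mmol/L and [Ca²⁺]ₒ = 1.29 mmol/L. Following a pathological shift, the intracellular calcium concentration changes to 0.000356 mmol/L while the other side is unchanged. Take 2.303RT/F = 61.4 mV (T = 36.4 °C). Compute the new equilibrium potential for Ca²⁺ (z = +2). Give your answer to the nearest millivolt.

After the shift: [Ca²⁺]_out = 1.29, [Ca²⁺]_in = 0.000356 mmol/L.
E_new = (61.4/2)·log₁₀(1.29/0.000356) = 30.70 · (3.5591) = 109.27 mV

109 mV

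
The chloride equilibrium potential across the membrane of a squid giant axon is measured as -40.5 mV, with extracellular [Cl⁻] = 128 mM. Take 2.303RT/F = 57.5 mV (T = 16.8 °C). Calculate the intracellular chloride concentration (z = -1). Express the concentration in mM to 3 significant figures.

25.3 mM

Nernst: E = (57.5/-1) · log₁₀([out]/[in]), so log₁₀([out]/[in]) = -40.5 × -1 / 57.5 = 0.7043.
[out]/[in] = 10^(0.7043) = 5.062.
[in] = 128 / 5.062 = 25.28 mM.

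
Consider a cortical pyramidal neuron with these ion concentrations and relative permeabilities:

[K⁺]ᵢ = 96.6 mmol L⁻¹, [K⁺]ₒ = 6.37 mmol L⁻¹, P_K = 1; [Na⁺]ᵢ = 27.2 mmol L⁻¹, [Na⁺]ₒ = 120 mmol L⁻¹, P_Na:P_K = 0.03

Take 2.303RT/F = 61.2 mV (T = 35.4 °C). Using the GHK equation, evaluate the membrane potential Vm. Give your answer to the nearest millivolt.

Vm = 61.2 · log₁₀[(Σ P·[cation]ₒ + Σ P·[anion]ᵢ) / (Σ P·[cation]ᵢ + Σ P·[anion]ₒ)]
Numerator = 1×6.37 + 0.03×120 = 9.97
Denominator = 1×96.6 + 0.03×27.2 = 97.42
Vm = 61.2 · log₁₀(0.10234) = 61.2 × (-0.9899) = -60.58 mV

-61 mV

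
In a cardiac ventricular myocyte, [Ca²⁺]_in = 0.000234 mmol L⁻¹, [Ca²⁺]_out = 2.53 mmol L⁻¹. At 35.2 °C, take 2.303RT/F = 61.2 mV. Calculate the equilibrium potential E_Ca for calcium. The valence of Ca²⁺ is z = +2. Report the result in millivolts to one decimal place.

123.4 mV

E = (61.2/z) · log₁₀([Ca²⁺]_out/[Ca²⁺]_in) with z = +2.
= (61.2/2) · log₁₀(2.53/0.000234) = 30.60 · log₁₀(1.081e+04)
= 30.60 · (4.0339) = 123.44 mV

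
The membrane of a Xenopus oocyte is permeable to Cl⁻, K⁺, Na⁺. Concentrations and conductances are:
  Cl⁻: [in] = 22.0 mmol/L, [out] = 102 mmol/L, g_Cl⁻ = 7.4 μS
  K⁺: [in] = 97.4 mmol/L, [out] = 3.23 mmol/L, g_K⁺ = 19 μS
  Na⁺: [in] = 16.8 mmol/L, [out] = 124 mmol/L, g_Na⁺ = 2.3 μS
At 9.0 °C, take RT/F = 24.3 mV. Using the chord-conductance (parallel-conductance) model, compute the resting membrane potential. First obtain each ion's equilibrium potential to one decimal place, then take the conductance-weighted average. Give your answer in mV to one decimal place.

E_Cl⁻ = (24.3/-1)·ln(102/22.0) = -37.3 mV
E_K⁺ = (24.3/1)·ln(3.23/97.4) = -82.8 mV
E_Na⁺ = (24.3/1)·ln(124/16.8) = 48.6 mV
Vm = (Σ gᵢEᵢ)/(Σ gᵢ) = (7.4·-37.3 + 19·-82.8 + 2.3·48.6) / (7.4 + 19 + 2.3)
= -1737.44 / 28.7 = -60.54 mV

-60.5 mV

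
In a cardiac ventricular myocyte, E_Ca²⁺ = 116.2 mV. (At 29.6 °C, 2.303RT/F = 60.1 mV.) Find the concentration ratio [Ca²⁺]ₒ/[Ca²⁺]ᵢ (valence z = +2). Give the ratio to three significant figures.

log₁₀([out]/[in]) = E·z/(60.1) = 116.2 × 2 / 60.1 = 3.8669
[out]/[in] = 10^(3.8669) = 7360

7360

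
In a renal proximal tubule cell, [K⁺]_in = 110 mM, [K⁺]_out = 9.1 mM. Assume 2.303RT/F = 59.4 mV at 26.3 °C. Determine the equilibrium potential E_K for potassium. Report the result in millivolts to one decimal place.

-64.3 mV

E = (59.4/z) · log₁₀([K⁺]_out/[K⁺]_in) with z = +1.
= (59.4/1) · log₁₀(9.1/110) = 59.40 · log₁₀(0.08273)
= 59.40 · (-1.0824) = -64.29 mV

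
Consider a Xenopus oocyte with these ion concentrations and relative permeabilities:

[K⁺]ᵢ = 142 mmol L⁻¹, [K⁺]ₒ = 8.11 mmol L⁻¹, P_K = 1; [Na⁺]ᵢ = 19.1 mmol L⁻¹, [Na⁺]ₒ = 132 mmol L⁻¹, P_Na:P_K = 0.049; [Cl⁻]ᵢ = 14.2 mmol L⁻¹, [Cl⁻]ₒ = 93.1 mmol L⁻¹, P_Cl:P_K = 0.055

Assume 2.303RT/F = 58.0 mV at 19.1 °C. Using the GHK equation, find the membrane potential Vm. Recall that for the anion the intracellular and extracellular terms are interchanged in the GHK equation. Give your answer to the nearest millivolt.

Vm = 58.0 · log₁₀[(Σ P·[cation]ₒ + Σ P·[anion]ᵢ) / (Σ P·[cation]ᵢ + Σ P·[anion]ₒ)]
Numerator = 1×8.11 + 0.049×132 + 0.055×14.2 = 15.36
Denominator = 1×142 + 0.049×19.1 + 0.055×93.1 = 148.1
Vm = 58.0 · log₁₀(0.10374) = 58.0 × (-0.9841) = -57.08 mV

-57 mV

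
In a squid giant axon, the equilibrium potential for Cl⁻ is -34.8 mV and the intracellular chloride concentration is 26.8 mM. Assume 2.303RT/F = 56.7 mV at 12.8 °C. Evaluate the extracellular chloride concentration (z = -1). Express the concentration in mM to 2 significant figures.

Nernst: E = (56.7/-1) · log₁₀([out]/[in]), so log₁₀([out]/[in]) = -34.8 × -1 / 56.7 = 0.6138.
[out]/[in] = 10^(0.6138) = 4.109.
[out] = 4.109 × 26.8 = 110.1 mM.

110 mM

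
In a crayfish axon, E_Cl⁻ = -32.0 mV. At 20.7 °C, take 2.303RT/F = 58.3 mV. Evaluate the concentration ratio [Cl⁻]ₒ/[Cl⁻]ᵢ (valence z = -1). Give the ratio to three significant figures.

3.54

log₁₀([out]/[in]) = E·z/(58.3) = -32.0 × -1 / 58.3 = 0.5489
[out]/[in] = 10^(0.5489) = 3.539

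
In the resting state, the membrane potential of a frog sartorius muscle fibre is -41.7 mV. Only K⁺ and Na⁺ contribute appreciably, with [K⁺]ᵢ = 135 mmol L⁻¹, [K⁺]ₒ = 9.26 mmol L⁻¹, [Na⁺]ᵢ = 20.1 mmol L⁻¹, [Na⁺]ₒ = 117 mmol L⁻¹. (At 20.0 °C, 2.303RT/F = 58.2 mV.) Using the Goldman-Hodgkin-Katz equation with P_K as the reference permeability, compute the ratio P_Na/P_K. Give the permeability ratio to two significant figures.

Let α = P_Na/P_K. GHK: Vm = 58.2·log₁₀[(Kₒ + α·Naₒ)/(Kᵢ + α·Naᵢ)].
10^(Vm/58.2) = 10^(-41.7/58.2) = 0.19209
So 0.19209·(Kᵢ + α·Naᵢ) = Kₒ + α·Naₒ → α = (0.19209·135.0 − 9.26) / (117.0 − 0.19209·20.1)
α = (25.93 − 9.26) / (117.0 − 3.861) = 16.67/113.1 = 0.1474

0.15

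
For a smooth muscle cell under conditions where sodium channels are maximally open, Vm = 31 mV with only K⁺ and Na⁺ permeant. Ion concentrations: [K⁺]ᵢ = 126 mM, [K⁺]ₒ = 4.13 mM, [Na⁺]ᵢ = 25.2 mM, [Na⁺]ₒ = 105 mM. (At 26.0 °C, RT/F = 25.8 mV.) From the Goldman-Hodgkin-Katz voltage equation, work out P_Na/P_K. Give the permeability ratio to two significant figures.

20

Let α = P_Na/P_K. GHK: Vm = 25.8·ln[(Kₒ + α·Naₒ)/(Kᵢ + α·Naᵢ)].
e^(Vm/25.8) = e^(31.0/25.8) = 3.3253
So 3.3253·(Kᵢ + α·Naᵢ) = Kₒ + α·Naₒ → α = (3.3253·126.0 − 4.13) / (105.0 − 3.3253·25.2)
α = (419 − 4.13) / (105.0 − 83.8) = 414.9/21.2 = 19.57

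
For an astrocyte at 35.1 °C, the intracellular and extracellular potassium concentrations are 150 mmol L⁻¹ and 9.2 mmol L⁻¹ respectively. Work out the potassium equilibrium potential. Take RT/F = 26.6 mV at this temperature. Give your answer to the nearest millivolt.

E = (26.6/z) · ln([K⁺]_out/[K⁺]_in) with z = +1.
= (26.6/1) · ln(9.2/150) = 26.60 · ln(0.06133)
= 26.60 · (-2.7914) = -74.25 mV

-74 mV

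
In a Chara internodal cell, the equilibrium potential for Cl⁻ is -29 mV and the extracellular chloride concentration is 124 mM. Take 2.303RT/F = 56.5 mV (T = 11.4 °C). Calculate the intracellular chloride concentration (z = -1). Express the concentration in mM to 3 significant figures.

38.0 mM

Nernst: E = (56.5/-1) · log₁₀([out]/[in]), so log₁₀([out]/[in]) = -29.0 × -1 / 56.5 = 0.5133.
[out]/[in] = 10^(0.5133) = 3.26.
[in] = 124 / 3.26 = 38.03 mM.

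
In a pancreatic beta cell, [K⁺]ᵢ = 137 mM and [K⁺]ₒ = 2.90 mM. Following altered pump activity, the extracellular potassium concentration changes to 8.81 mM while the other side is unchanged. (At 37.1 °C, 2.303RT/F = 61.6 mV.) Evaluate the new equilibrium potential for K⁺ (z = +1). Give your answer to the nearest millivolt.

After the shift: [K⁺]_out = 8.81, [K⁺]_in = 137 mM.
E_new = (61.6/1)·log₁₀(8.81/137) = 61.60 · (-1.1917) = -73.41 mV

-73 mV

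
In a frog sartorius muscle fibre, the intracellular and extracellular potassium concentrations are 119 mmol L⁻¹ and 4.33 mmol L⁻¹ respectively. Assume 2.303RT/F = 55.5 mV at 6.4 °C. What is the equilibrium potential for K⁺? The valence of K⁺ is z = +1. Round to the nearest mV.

-80 mV

E = (55.5/z) · log₁₀([K⁺]_out/[K⁺]_in) with z = +1.
= (55.5/1) · log₁₀(4.33/119) = 55.50 · log₁₀(0.03639)
= 55.50 · (-1.4391) = -79.87 mV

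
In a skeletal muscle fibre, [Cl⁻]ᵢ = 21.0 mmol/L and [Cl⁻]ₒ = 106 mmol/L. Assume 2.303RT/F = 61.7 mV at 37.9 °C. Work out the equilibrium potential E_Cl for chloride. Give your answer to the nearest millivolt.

-43 mV

E = (61.7/z) · log₁₀([Cl⁻]_out/[Cl⁻]_in) with z = -1.
For an anion, dividing by z = -1 reverses the sign.
= (61.7/-1) · log₁₀(106/21.0) = -61.70 · log₁₀(5.048)
= -61.70 · (0.7031) = -43.38 mV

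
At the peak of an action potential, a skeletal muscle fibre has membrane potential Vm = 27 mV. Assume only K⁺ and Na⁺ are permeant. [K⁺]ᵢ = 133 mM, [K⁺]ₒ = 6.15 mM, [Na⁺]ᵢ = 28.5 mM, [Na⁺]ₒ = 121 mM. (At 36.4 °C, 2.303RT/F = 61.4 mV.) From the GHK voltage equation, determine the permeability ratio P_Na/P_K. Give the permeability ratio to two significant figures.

Let α = P_Na/P_K. GHK: Vm = 61.4·log₁₀[(Kₒ + α·Naₒ)/(Kᵢ + α·Naᵢ)].
10^(Vm/61.4) = 10^(27.0/61.4) = 2.7526
So 2.7526·(Kᵢ + α·Naᵢ) = Kₒ + α·Naₒ → α = (2.7526·133.0 − 6.15) / (121.0 − 2.7526·28.5)
α = (366.1 − 6.15) / (121.0 − 78.45) = 359.9/42.55 = 8.459

8.5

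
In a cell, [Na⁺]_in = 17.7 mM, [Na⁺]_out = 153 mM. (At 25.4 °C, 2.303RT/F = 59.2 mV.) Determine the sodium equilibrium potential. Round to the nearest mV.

55 mV

E = (59.2/z) · log₁₀([Na⁺]_out/[Na⁺]_in) with z = +1.
= (59.2/1) · log₁₀(153/17.7) = 59.20 · log₁₀(8.644)
= 59.20 · (0.9367) = 55.45 mV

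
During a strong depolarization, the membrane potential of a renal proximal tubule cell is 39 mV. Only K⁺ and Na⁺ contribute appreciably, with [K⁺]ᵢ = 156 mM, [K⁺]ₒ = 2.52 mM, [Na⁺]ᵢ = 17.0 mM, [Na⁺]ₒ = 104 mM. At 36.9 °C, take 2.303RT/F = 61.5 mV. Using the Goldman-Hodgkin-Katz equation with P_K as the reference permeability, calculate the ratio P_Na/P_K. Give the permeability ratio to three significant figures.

21.7

Let α = P_Na/P_K. GHK: Vm = 61.5·log₁₀[(Kₒ + α·Naₒ)/(Kᵢ + α·Naᵢ)].
10^(Vm/61.5) = 10^(39.0/61.5) = 4.3067
So 4.3067·(Kᵢ + α·Naᵢ) = Kₒ + α·Naₒ → α = (4.3067·156.0 − 2.52) / (104.0 − 4.3067·17.0)
α = (671.8 − 2.52) / (104.0 − 73.21) = 669.3/30.79 = 21.74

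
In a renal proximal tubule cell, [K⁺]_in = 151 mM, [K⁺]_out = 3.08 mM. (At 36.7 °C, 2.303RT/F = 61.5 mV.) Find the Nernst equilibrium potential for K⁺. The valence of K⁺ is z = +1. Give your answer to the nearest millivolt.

E = (61.5/z) · log₁₀([K⁺]_out/[K⁺]_in) with z = +1.
= (61.5/1) · log₁₀(3.08/151) = 61.50 · log₁₀(0.0204)
= 61.50 · (-1.6904) = -103.96 mV

-104 mV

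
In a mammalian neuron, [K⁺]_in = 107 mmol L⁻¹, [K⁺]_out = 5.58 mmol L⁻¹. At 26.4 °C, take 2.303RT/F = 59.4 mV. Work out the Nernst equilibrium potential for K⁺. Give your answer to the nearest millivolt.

-76 mV

E = (59.4/z) · log₁₀([K⁺]_out/[K⁺]_in) with z = +1.
= (59.4/1) · log₁₀(5.58/107) = 59.40 · log₁₀(0.05215)
= 59.40 · (-1.2827) = -76.20 mV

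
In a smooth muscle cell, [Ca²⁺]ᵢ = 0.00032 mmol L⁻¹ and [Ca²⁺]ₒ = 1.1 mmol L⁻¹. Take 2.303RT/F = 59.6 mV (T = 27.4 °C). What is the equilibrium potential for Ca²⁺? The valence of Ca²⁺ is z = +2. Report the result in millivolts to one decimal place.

105.4 mV

E = (59.6/z) · log₁₀([Ca²⁺]_out/[Ca²⁺]_in) with z = +2.
= (59.6/2) · log₁₀(1.1/0.00032) = 29.80 · log₁₀(3438)
= 29.80 · (3.5362) = 105.38 mV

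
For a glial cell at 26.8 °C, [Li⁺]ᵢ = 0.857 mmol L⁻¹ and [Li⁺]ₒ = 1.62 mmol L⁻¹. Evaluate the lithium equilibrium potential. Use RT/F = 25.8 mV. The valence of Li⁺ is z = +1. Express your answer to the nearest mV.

16 mV

E = (25.8/z) · ln([Li⁺]_out/[Li⁺]_in) with z = +1.
= (25.8/1) · ln(1.62/0.857) = 25.80 · ln(1.89)
= 25.80 · (0.6367) = 16.43 mV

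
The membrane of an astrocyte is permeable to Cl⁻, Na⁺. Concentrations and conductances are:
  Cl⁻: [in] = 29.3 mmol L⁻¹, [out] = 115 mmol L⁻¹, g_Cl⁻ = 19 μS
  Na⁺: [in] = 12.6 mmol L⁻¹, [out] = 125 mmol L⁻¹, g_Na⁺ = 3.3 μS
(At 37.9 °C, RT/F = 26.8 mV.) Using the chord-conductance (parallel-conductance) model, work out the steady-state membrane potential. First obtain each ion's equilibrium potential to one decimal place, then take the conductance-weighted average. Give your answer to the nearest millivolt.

E_Cl⁻ = (26.8/-1)·ln(115/29.3) = -36.6 mV
E_Na⁺ = (26.8/1)·ln(125/12.6) = 61.5 mV
Vm = (Σ gᵢEᵢ)/(Σ gᵢ) = (19·-36.6 + 3.3·61.5) / (19 + 3.3)
= -492.45 / 22.3 = -22.08 mV

-22 mV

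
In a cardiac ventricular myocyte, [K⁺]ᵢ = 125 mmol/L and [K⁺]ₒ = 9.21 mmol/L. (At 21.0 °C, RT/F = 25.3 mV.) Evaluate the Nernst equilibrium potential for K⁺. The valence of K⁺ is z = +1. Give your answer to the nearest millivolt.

-66 mV

E = (25.3/z) · ln([K⁺]_out/[K⁺]_in) with z = +1.
= (25.3/1) · ln(9.21/125) = 25.30 · ln(0.07368)
= 25.30 · (-2.6080) = -65.98 mV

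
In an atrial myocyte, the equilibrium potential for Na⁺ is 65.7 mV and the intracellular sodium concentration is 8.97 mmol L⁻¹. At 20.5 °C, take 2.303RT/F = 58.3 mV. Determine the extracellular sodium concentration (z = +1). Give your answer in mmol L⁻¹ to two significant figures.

120 mmol L⁻¹

Nernst: E = (58.3/1) · log₁₀([out]/[in]), so log₁₀([out]/[in]) = 65.7 × 1 / 58.3 = 1.1269.
[out]/[in] = 10^(1.1269) = 13.39.
[out] = 13.39 × 8.97 = 120.1 mmol L⁻¹.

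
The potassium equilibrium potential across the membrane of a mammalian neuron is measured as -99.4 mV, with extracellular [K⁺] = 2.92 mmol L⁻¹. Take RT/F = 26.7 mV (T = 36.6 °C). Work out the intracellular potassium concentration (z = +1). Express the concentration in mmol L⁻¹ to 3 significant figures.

Nernst: E = (26.7/1) · ln([out]/[in]), so ln([out]/[in]) = -99.4 × 1 / 26.7 = -3.7228.
[out]/[in] = e^(-3.7228) = 0.02417.
[in] = 2.92 / 0.02417 = 120.8 mmol L⁻¹.

121 mmol L⁻¹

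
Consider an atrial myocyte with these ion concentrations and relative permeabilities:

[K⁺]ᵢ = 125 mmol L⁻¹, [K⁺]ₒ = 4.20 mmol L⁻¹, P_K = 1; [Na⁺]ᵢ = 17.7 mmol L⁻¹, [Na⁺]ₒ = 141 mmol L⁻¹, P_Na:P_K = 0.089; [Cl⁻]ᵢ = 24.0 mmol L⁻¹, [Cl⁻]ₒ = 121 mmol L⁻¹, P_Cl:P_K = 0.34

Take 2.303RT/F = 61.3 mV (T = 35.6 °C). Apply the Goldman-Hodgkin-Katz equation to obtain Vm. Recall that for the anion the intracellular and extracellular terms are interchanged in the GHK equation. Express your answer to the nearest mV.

-51 mV

Vm = 61.3 · log₁₀[(Σ P·[cation]ₒ + Σ P·[anion]ᵢ) / (Σ P·[cation]ᵢ + Σ P·[anion]ₒ)]
Numerator = 1×4.20 + 0.089×141 + 0.34×24.0 = 24.91
Denominator = 1×125 + 0.089×17.7 + 0.34×121 = 167.7
Vm = 61.3 · log₁₀(0.14852) = 61.3 × (-0.8282) = -50.77 mV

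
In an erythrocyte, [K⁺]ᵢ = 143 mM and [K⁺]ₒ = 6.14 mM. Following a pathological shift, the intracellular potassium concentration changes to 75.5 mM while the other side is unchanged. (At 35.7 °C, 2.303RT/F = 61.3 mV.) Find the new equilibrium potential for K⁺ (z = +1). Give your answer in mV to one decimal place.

-66.8 mV

After the shift: [K⁺]_out = 6.14, [K⁺]_in = 75.5 mM.
E_new = (61.3/1)·log₁₀(6.14/75.5) = 61.30 · (-1.0898) = -66.80 mV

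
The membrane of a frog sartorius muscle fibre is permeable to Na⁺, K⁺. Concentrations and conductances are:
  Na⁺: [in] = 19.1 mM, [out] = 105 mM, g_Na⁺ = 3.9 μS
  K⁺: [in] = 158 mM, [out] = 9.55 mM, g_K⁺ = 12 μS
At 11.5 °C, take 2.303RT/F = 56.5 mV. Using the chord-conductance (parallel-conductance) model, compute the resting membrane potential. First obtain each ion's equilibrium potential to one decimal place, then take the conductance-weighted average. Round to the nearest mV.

E_Na⁺ = (56.5/1)·log₁₀(105/19.1) = 41.8 mV
E_K⁺ = (56.5/1)·log₁₀(9.55/158) = -68.9 mV
Vm = (Σ gᵢEᵢ)/(Σ gᵢ) = (3.9·41.8 + 12·-68.9) / (3.9 + 12)
= -663.78 / 15.9 = -41.75 mV

-42 mV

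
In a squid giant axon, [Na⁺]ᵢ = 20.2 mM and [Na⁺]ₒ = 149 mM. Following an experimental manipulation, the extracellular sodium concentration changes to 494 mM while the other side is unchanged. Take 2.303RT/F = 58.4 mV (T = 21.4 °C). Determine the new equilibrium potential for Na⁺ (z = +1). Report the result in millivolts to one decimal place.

81.1 mV

After the shift: [Na⁺]_out = 494, [Na⁺]_in = 20.2 mM.
E_new = (58.4/1)·log₁₀(494/20.2) = 58.40 · (1.3884) = 81.08 mV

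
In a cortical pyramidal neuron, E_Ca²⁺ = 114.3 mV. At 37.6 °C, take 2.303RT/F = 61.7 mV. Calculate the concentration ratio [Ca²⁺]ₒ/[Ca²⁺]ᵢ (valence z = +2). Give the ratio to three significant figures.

5070

log₁₀([out]/[in]) = E·z/(61.7) = 114.3 × 2 / 61.7 = 3.7050
[out]/[in] = 10^(3.7050) = 5070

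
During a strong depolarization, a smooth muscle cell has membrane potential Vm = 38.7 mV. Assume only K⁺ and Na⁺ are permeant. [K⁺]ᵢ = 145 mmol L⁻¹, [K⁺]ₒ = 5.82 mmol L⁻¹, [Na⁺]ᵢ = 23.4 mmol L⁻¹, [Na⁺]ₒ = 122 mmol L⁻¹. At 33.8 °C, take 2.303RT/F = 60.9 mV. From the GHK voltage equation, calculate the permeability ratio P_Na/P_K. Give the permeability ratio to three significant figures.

29.7

Let α = P_Na/P_K. GHK: Vm = 60.9·log₁₀[(Kₒ + α·Naₒ)/(Kᵢ + α·Naᵢ)].
10^(Vm/60.9) = 10^(38.7/60.9) = 4.3198
So 4.3198·(Kᵢ + α·Naᵢ) = Kₒ + α·Naₒ → α = (4.3198·145.0 − 5.82) / (122.0 − 4.3198·23.4)
α = (626.4 − 5.82) / (122.0 − 101.1) = 620.6/20.92 = 29.67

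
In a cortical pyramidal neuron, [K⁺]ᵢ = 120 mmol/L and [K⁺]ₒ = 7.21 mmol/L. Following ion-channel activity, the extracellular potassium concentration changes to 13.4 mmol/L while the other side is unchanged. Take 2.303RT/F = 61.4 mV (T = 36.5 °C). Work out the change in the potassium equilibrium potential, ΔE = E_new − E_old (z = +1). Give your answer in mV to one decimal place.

E_old = (61.4/1)·log₁₀(7.21/120) = -74.98 mV
E_new = (61.4/1)·log₁₀(13.4/120) = -58.46 mV
ΔE = -58.46 − (-74.98) = 16.53 mV

16.5 mV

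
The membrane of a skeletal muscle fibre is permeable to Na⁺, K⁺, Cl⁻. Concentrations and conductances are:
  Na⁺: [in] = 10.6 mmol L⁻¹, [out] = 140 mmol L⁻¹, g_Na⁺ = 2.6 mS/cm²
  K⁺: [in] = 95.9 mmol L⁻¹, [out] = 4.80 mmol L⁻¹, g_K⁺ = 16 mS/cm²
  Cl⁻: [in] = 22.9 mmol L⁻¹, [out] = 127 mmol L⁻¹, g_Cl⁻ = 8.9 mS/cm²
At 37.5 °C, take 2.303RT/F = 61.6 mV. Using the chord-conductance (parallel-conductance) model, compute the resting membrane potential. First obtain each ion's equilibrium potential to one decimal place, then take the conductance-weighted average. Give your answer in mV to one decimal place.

E_Na⁺ = (61.6/1)·log₁₀(140/10.6) = 69.0 mV
E_K⁺ = (61.6/1)·log₁₀(4.80/95.9) = -80.1 mV
E_Cl⁻ = (61.6/-1)·log₁₀(127/22.9) = -45.8 mV
Vm = (Σ gᵢEᵢ)/(Σ gᵢ) = (2.6·69.0 + 16·-80.1 + 8.9·-45.8) / (2.6 + 16 + 8.9)
= -1509.82 / 27.5 = -54.90 mV

-54.9 mV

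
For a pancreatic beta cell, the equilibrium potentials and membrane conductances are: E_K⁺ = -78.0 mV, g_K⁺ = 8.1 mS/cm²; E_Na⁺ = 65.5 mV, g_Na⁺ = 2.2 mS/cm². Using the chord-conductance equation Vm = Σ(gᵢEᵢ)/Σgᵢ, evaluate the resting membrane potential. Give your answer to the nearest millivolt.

-47 mV

Σ gᵢEᵢ = 8.1·(-78.0) + 2.2·(65.5) = -487.70
Σ gᵢ = 8.1 + 2.2 = 10.3
Vm = -487.70 / 10.3 = -47.35 mV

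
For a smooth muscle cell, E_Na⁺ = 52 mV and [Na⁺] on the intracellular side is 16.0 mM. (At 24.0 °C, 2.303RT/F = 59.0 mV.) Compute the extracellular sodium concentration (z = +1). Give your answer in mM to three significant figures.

122 mM

Nernst: E = (59.0/1) · log₁₀([out]/[in]), so log₁₀([out]/[in]) = 52.0 × 1 / 59.0 = 0.8814.
[out]/[in] = 10^(0.8814) = 7.609.
[out] = 7.609 × 16.0 = 121.8 mM.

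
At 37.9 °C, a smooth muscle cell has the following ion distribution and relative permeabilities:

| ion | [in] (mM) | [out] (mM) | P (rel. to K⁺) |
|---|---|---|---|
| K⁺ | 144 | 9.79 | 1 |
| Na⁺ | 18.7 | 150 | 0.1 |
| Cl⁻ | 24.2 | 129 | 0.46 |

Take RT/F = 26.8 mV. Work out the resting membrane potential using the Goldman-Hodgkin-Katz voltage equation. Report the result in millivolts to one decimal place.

Vm = 26.8 · ln[(Σ P·[cation]ₒ + Σ P·[anion]ᵢ) / (Σ P·[cation]ᵢ + Σ P·[anion]ₒ)]
Numerator = 1×9.79 + 0.1×150 + 0.46×24.2 = 35.92
Denominator = 1×144 + 0.1×18.7 + 0.46×129 = 205.2
Vm = 26.8 · ln(0.17505) = 26.8 × (-1.7427) = -46.70 mV

-46.7 mV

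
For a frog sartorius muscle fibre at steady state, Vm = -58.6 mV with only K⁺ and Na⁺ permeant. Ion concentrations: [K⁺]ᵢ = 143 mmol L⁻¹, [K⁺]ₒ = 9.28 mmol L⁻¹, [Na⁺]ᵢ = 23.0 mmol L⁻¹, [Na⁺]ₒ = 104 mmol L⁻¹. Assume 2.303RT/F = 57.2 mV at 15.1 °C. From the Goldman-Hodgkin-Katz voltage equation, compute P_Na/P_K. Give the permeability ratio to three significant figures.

0.0416

Let α = P_Na/P_K. GHK: Vm = 57.2·log₁₀[(Kₒ + α·Naₒ)/(Kᵢ + α·Naᵢ)].
10^(Vm/57.2) = 10^(-58.6/57.2) = 0.09452
So 0.09452·(Kᵢ + α·Naᵢ) = Kₒ + α·Naₒ → α = (0.09452·143.0 − 9.28) / (104.0 − 0.09452·23.0)
α = (13.52 − 9.28) / (104.0 − 2.174) = 4.236/101.8 = 0.0416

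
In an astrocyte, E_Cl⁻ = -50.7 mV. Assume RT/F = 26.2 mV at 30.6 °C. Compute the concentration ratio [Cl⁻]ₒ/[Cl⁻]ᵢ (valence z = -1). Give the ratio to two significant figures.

ln([out]/[in]) = E·z/(26.2) = -50.7 × -1 / 26.2 = 1.9351
[out]/[in] = e^(1.9351) = 6.925

6.9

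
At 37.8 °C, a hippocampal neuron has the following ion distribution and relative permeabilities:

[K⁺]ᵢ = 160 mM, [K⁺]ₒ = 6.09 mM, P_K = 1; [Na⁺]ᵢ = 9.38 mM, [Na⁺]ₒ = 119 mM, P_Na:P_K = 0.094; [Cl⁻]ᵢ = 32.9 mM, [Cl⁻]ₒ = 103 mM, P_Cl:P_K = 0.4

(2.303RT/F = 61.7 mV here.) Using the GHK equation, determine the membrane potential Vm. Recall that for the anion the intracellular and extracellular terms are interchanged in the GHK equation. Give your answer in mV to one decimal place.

Vm = 61.7 · log₁₀[(Σ P·[cation]ₒ + Σ P·[anion]ᵢ) / (Σ P·[cation]ᵢ + Σ P·[anion]ₒ)]
Numerator = 1×6.09 + 0.094×119 + 0.4×32.9 = 30.44
Denominator = 1×160 + 0.094×9.38 + 0.4×103 = 202.1
Vm = 61.7 · log₁₀(0.15061) = 61.7 × (-0.8221) = -50.73 mV

-50.7 mV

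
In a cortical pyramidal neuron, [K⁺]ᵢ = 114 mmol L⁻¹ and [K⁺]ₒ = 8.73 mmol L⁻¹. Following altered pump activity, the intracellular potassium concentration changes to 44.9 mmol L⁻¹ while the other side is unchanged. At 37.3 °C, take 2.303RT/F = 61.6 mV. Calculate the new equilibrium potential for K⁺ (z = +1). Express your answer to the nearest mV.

-44 mV

After the shift: [K⁺]_out = 8.73, [K⁺]_in = 44.9 mmol L⁻¹.
E_new = (61.6/1)·log₁₀(8.73/44.9) = 61.60 · (-0.7112) = -43.81 mV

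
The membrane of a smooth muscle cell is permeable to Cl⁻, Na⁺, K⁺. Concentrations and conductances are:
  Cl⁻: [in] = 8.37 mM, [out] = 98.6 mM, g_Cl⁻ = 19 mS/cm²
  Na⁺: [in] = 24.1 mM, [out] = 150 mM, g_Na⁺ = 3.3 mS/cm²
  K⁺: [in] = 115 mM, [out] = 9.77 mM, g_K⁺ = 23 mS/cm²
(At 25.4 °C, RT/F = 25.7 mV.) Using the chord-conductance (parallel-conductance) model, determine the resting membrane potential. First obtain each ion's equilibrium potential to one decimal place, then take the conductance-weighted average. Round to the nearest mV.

E_Cl⁻ = (25.7/-1)·ln(98.6/8.37) = -63.4 mV
E_Na⁺ = (25.7/1)·ln(150/24.1) = 47.0 mV
E_K⁺ = (25.7/1)·ln(9.77/115) = -63.4 mV
Vm = (Σ gᵢEᵢ)/(Σ gᵢ) = (19·-63.4 + 3.3·47.0 + 23·-63.4) / (19 + 3.3 + 23)
= -2507.70 / 45.3 = -55.36 mV

-55 mV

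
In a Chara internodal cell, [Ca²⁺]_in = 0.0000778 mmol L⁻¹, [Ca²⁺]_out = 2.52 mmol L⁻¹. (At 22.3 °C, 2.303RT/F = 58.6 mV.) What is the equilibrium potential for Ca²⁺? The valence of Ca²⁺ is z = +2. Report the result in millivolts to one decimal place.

132.2 mV

E = (58.6/z) · log₁₀([Ca²⁺]_out/[Ca²⁺]_in) with z = +2.
= (58.6/2) · log₁₀(2.52/0.0000778) = 29.30 · log₁₀(3.239e+04)
= 29.30 · (4.5104) = 132.16 mV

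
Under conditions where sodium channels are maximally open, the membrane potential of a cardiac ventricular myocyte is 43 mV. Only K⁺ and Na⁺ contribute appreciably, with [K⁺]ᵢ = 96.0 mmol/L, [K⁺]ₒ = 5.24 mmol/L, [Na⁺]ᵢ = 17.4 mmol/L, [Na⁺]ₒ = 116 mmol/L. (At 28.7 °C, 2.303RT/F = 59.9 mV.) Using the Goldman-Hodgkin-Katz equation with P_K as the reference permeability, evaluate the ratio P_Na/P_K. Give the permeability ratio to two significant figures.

Let α = P_Na/P_K. GHK: Vm = 59.9·log₁₀[(Kₒ + α·Naₒ)/(Kᵢ + α·Naᵢ)].
10^(Vm/59.9) = 10^(43.0/59.9) = 5.2223
So 5.2223·(Kᵢ + α·Naᵢ) = Kₒ + α·Naₒ → α = (5.2223·96.0 − 5.24) / (116.0 − 5.2223·17.4)
α = (501.3 − 5.24) / (116.0 − 90.87) = 496.1/25.13 = 19.74

20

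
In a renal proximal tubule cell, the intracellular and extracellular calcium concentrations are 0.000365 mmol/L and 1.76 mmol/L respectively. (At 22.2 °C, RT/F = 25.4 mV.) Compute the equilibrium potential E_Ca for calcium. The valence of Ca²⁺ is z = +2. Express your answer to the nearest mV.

E = (25.4/z) · ln([Ca²⁺]_out/[Ca²⁺]_in) with z = +2.
= (25.4/2) · ln(1.76/0.000365) = 12.70 · ln(4822)
= 12.70 · (8.4809) = 107.71 mV

108 mV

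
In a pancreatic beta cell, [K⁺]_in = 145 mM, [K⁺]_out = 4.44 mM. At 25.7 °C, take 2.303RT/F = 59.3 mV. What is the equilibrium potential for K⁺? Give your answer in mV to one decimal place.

E = (59.3/z) · log₁₀([K⁺]_out/[K⁺]_in) with z = +1.
= (59.3/1) · log₁₀(4.44/145) = 59.30 · log₁₀(0.03062)
= 59.30 · (-1.5140) = -89.78 mV

-89.8 mV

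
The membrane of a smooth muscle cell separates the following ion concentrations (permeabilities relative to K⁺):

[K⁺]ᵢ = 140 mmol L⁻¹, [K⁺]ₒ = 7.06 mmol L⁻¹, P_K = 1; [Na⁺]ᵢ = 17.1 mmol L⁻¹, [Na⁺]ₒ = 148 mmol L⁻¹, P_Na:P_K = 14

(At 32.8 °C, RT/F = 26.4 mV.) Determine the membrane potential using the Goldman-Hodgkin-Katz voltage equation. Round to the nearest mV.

45 mV

Vm = 26.4 · ln[(Σ P·[cation]ₒ + Σ P·[anion]ᵢ) / (Σ P·[cation]ᵢ + Σ P·[anion]ₒ)]
Numerator = 1×7.06 + 14×148 = 2079
Denominator = 1×140 + 14×17.1 = 379.4
Vm = 26.4 · ln(5.4799) = 26.4 × (1.7011) = 44.91 mV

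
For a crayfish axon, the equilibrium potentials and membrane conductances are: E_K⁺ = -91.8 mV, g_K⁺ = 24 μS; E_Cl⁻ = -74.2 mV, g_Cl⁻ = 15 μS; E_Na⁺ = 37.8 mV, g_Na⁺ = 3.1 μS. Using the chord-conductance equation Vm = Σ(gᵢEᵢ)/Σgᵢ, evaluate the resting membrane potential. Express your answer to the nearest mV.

-76 mV

Σ gᵢEᵢ = 24·(-91.8) + 15·(-74.2) + 3.1·(37.8) = -3199.02
Σ gᵢ = 24 + 15 + 3.1 = 42.1
Vm = -3199.02 / 42.1 = -75.99 mV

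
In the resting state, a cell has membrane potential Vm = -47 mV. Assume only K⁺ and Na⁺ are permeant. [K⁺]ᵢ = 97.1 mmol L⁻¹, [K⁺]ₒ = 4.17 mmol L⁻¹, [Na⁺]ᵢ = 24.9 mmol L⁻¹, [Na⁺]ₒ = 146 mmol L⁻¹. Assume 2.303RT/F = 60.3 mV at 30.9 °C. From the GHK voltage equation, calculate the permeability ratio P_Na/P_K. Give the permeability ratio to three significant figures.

Let α = P_Na/P_K. GHK: Vm = 60.3·log₁₀[(Kₒ + α·Naₒ)/(Kᵢ + α·Naᵢ)].
10^(Vm/60.3) = 10^(-47.0/60.3) = 0.16617
So 0.16617·(Kᵢ + α·Naᵢ) = Kₒ + α·Naₒ → α = (0.16617·97.1 − 4.17) / (146.0 − 0.16617·24.9)
α = (16.14 − 4.17) / (146.0 − 4.138) = 11.97/141.9 = 0.08435

0.0843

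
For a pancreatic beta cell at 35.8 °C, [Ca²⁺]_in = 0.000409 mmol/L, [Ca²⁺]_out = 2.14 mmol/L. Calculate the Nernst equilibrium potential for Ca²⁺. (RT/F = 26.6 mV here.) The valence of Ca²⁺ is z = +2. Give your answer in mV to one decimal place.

E = (26.6/z) · ln([Ca²⁺]_out/[Ca²⁺]_in) with z = +2.
= (26.6/2) · ln(2.14/0.000409) = 13.30 · ln(5232)
= 13.30 · (8.5626) = 113.88 mV

113.9 mV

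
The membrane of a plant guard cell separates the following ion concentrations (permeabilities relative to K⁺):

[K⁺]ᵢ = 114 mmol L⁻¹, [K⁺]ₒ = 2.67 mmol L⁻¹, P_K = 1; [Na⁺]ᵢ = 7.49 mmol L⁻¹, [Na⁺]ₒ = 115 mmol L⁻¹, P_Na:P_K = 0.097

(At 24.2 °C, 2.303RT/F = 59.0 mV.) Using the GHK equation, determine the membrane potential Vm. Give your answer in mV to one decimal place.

Vm = 59.0 · log₁₀[(Σ P·[cation]ₒ + Σ P·[anion]ᵢ) / (Σ P·[cation]ᵢ + Σ P·[anion]ₒ)]
Numerator = 1×2.67 + 0.097×115 = 13.83
Denominator = 1×114 + 0.097×7.49 = 114.7
Vm = 59.0 · log₁₀(0.1205) = 59.0 × (-0.9190) = -54.22 mV

-54.2 mV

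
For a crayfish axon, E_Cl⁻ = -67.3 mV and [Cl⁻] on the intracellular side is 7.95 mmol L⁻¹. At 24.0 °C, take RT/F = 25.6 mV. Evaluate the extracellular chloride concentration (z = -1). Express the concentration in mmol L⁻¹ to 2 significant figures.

110 mmol L⁻¹

Nernst: E = (25.6/-1) · ln([out]/[in]), so ln([out]/[in]) = -67.3 × -1 / 25.6 = 2.6289.
[out]/[in] = e^(2.6289) = 13.86.
[out] = 13.86 × 7.95 = 110.2 mmol L⁻¹.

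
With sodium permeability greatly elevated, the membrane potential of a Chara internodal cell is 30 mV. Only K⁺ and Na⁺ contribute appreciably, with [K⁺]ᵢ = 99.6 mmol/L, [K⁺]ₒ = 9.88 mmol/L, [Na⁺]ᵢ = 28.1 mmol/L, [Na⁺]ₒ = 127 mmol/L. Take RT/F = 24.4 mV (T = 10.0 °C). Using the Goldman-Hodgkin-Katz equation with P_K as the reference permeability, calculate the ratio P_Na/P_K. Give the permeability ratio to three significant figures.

Let α = P_Na/P_K. GHK: Vm = 24.4·ln[(Kₒ + α·Naₒ)/(Kᵢ + α·Naᵢ)].
e^(Vm/24.4) = e^(30.0/24.4) = 3.4195
So 3.4195·(Kᵢ + α·Naᵢ) = Kₒ + α·Naₒ → α = (3.4195·99.6 − 9.88) / (127.0 − 3.4195·28.1)
α = (340.6 − 9.88) / (127.0 − 96.09) = 330.7/30.91 = 10.7

10.7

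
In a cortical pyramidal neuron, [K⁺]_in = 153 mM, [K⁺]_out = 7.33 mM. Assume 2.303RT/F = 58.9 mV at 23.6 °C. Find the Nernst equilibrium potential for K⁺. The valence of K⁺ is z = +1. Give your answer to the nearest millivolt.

-78 mV

E = (58.9/z) · log₁₀([K⁺]_out/[K⁺]_in) with z = +1.
= (58.9/1) · log₁₀(7.33/153) = 58.90 · log₁₀(0.04791)
= 58.90 · (-1.3196) = -77.72 mV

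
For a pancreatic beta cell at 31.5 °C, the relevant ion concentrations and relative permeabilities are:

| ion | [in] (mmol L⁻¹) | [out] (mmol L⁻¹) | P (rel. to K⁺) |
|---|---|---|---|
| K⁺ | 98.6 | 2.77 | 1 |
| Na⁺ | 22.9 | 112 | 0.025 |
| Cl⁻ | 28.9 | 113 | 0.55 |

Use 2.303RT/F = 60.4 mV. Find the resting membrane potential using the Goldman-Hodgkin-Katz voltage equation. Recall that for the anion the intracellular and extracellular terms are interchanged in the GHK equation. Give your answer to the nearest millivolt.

Vm = 60.4 · log₁₀[(Σ P·[cation]ₒ + Σ P·[anion]ᵢ) / (Σ P·[cation]ᵢ + Σ P·[anion]ₒ)]
Numerator = 1×2.77 + 0.025×112 + 0.55×28.9 = 21.47
Denominator = 1×98.6 + 0.025×22.9 + 0.55×113 = 161.3
Vm = 60.4 · log₁₀(0.13306) = 60.4 × (-0.8760) = -52.91 mV

-53 mV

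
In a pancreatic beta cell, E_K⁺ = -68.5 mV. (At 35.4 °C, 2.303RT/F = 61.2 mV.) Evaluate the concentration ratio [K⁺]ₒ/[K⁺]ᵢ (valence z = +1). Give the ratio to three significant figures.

0.0760

log₁₀([out]/[in]) = E·z/(61.2) = -68.5 × 1 / 61.2 = -1.1193
[out]/[in] = 10^(-1.1193) = 0.07598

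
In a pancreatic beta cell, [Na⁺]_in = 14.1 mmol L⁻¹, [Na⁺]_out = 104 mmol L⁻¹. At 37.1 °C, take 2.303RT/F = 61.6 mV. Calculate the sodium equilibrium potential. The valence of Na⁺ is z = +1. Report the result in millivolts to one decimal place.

53.5 mV

E = (61.6/z) · log₁₀([Na⁺]_out/[Na⁺]_in) with z = +1.
= (61.6/1) · log₁₀(104/14.1) = 61.60 · log₁₀(7.376)
= 61.60 · (0.8678) = 53.46 mV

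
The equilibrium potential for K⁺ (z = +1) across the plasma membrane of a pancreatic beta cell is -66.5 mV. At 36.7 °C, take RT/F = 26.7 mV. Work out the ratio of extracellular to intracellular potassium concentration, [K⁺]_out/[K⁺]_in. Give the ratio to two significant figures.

ln([out]/[in]) = E·z/(26.7) = -66.5 × 1 / 26.7 = -2.4906
[out]/[in] = e^(-2.4906) = 0.08286

0.083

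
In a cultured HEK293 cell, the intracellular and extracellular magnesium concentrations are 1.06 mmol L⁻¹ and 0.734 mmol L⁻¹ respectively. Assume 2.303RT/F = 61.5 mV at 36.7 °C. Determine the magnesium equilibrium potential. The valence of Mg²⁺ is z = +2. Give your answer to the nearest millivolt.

E = (61.5/z) · log₁₀([Mg²⁺]_out/[Mg²⁺]_in) with z = +2.
= (61.5/2) · log₁₀(0.734/1.06) = 30.75 · log₁₀(0.6925)
= 30.75 · (-0.1596) = -4.91 mV

-5 mV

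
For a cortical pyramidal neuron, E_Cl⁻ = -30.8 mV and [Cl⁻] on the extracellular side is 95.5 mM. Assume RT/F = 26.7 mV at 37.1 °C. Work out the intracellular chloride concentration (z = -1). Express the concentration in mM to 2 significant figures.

30 mM

Nernst: E = (26.7/-1) · ln([out]/[in]), so ln([out]/[in]) = -30.8 × -1 / 26.7 = 1.1536.
[out]/[in] = e^(1.1536) = 3.169.
[in] = 95.5 / 3.169 = 30.13 mM.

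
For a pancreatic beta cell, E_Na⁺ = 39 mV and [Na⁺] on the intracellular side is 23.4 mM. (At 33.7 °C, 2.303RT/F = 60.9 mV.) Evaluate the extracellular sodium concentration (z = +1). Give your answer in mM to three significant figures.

Nernst: E = (60.9/1) · log₁₀([out]/[in]), so log₁₀([out]/[in]) = 39.0 × 1 / 60.9 = 0.6404.
[out]/[in] = 10^(0.6404) = 4.369.
[out] = 4.369 × 23.4 = 102.2 mM.

102 mM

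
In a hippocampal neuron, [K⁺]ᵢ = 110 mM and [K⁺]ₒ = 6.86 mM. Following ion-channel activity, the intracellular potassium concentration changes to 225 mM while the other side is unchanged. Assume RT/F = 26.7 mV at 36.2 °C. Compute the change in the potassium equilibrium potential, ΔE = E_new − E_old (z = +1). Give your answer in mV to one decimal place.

E_old = (26.7/1)·ln(6.86/110) = -74.09 mV
E_new = (26.7/1)·ln(6.86/225) = -93.19 mV
ΔE = -93.19 − (-74.09) = -19.11 mV

-19.1 mV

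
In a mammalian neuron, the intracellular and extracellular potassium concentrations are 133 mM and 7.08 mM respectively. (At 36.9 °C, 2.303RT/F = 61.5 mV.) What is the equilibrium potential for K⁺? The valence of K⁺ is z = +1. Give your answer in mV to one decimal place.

-78.3 mV

E = (61.5/z) · log₁₀([K⁺]_out/[K⁺]_in) with z = +1.
= (61.5/1) · log₁₀(7.08/133) = 61.50 · log₁₀(0.05323)
= 61.50 · (-1.2738) = -78.34 mV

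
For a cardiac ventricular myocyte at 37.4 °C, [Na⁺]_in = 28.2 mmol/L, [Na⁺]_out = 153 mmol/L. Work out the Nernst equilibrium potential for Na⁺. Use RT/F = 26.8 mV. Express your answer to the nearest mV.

E = (26.8/z) · ln([Na⁺]_out/[Na⁺]_in) with z = +1.
= (26.8/1) · ln(153/28.2) = 26.80 · ln(5.426)
= 26.80 · (1.6911) = 45.32 mV

45 mV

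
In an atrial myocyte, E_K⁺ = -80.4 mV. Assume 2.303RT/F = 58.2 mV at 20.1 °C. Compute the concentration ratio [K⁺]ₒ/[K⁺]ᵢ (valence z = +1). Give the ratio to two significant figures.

0.042

log₁₀([out]/[in]) = E·z/(58.2) = -80.4 × 1 / 58.2 = -1.3814
[out]/[in] = 10^(-1.3814) = 0.04155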